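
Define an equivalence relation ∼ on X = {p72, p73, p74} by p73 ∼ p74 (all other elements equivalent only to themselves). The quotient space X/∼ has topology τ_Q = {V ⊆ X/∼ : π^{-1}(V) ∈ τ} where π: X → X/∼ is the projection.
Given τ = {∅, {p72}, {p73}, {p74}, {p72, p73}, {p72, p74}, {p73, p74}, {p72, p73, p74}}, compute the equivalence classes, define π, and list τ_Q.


X/∼ = {[p72], [p73=p74]}; |τ_Q| = 4.

Equivalence classes: [p72], [p73=p74].
Quotient map π: X → X/∼ sends p72 ↦ [p72], p73 ↦ [p73=p74], p74 ↦ [p73=p74].
For each subset V ⊆ X/∼, compute π^{-1}(V) ⊆ X and check whether π^{-1}(V) ∈ τ. V is open in τ_Q iff π^{-1}(V) ∈ τ.
  V = {}: π^{-1}(V) = ∅ ∈ τ ✓.
  V = {[p72]}: π^{-1}(V) = {p72} ∈ τ ✓.
  V = {[p73=p74]}: π^{-1}(V) = {p73, p74} ∈ τ ✓.
  V = {[p72], [p73=p74]}: π^{-1}(V) = {p72, p73, p74} ∈ τ ✓.
Open sets in the quotient: τ_Q = {{}, {[p72]}, {[p73=p74]}, {[p72], [p73=p74]}} (4 elements).


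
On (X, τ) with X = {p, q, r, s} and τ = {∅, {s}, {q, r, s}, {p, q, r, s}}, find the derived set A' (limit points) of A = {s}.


A' = {p, q, r}

For each x ∈ X, list the open sets U ∈ τ with x ∈ U, then check whether U ∩ (A ∖ {x}) ≠ ∅ for every such U.
  x = p: opens ∋ x are {p, q, r, s}; each meets A ∖ {p}, so x IS a limit point.
  x = q: opens ∋ x are {q, r, s}, {p, q, r, s}; each meets A ∖ {q}, so x IS a limit point.
  x = r: opens ∋ x are {q, r, s}, {p, q, r, s}; each meets A ∖ {r}, so x IS a limit point.
  x = s: open {s} ∋ x has {s} ∩ (A ∖ {s}) = ∅, so x is NOT a limit point.
Collecting: A' = {p, q, r}.


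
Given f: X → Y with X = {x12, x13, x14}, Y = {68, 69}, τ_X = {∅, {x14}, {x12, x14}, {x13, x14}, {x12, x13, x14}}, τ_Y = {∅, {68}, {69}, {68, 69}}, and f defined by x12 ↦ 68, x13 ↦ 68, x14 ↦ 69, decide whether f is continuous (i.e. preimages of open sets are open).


f is NOT continuous.

Compute f^{-1}(U) for each U ∈ τ_Y:
  U = ∅: f^{-1}(U) = ∅ ∈ τ_X ✓.
  U = {68}: f^{-1}(U) = {x12, x13} ∉ τ_X ✗.
  U = {69}: f^{-1}(U) = {x14} ∈ τ_X ✓.
  U = {68, 69}: f^{-1}(U) = {x12, x13, x14} ∈ τ_X ✓.
Found U = {68} with f^{-1}(U) = {x12, x13} not in τ_X. Therefore f is NOT continuous.


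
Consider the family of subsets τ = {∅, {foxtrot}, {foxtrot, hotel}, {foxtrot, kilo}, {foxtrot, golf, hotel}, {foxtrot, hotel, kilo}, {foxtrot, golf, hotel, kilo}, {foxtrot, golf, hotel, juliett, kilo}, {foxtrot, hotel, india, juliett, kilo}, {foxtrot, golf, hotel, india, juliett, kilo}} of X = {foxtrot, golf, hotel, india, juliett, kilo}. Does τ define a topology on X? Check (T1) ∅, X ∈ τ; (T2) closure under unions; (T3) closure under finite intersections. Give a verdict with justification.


τ is NOT a topology on X.

Axiom (T1): ∅ ∈ τ? Yes; X ∈ τ? Yes.
Axiom (T2/T3): check pairwise unions and intersections of members of τ.
Counterexample for (T3): {foxtrot, golf, hotel, juliett, kilo} ∩ {foxtrot, hotel, india, juliett, kilo} = {foxtrot, hotel, juliett, kilo} ∉ τ. Therefore τ is NOT a topology.


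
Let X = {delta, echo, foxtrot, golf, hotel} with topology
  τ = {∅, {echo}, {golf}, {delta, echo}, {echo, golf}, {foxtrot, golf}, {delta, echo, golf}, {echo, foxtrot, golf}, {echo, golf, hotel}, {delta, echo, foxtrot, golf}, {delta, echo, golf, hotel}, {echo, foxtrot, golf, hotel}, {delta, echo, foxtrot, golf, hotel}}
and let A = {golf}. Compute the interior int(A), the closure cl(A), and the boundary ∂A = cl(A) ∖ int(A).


int(A) = {golf}, cl(A) = {foxtrot, golf, hotel}, ∂A = {foxtrot, hotel}.

Closed sets in (X, τ) are complements of opens:
  closed(X, τ) = {∅, {delta}, {foxtrot}, {hotel}, {delta, foxtrot}, {delta, hotel}, {foxtrot, hotel}, {delta, echo, hotel}, {delta, foxtrot, hotel}, {foxtrot, golf, hotel}, {delta, echo, foxtrot, hotel}, {delta, foxtrot, golf, hotel}, {delta, echo, foxtrot, golf, hotel}}.
int(A) = ⋃ {U ∈ τ : U ⊆ A}. Opens contained in A: ∅, {golf}.
Taking the union of these: int(A) = {golf}.
cl(A) = ⋂ {C closed : A ⊆ C}. Closed sets containing A: {foxtrot, golf, hotel}, {delta, foxtrot, golf, hotel}, {delta, echo, foxtrot, golf, hotel}.
Intersecting these: cl(A) = {foxtrot, golf, hotel}.
∂A = cl(A) ∖ int(A) = {foxtrot, golf, hotel} ∖ {golf} = {foxtrot, hotel}.


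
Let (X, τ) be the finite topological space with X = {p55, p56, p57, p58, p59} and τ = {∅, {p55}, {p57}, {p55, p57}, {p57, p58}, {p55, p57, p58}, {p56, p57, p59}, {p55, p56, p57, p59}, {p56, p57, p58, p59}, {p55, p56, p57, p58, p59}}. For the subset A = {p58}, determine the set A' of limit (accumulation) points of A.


A' = ∅

For each x ∈ X, list the open sets U ∈ τ with x ∈ U, then check whether U ∩ (A ∖ {x}) ≠ ∅ for every such U.
  x = p55: open {p55} ∋ x has {p55} ∩ (A ∖ {p55}) = ∅, so x is NOT a limit point.
  x = p56: open {p56, p57, p59} ∋ x has {p56, p57, p59} ∩ (A ∖ {p56}) = ∅, so x is NOT a limit point.
  x = p57: open {p57} ∋ x has {p57} ∩ (A ∖ {p57}) = ∅, so x is NOT a limit point.
  x = p58: open {p57, p58} ∋ x has {p57, p58} ∩ (A ∖ {p58}) = ∅, so x is NOT a limit point.
  x = p59: open {p56, p57, p59} ∋ x has {p56, p57, p59} ∩ (A ∖ {p59}) = ∅, so x is NOT a limit point.
Collecting: A' = ∅.


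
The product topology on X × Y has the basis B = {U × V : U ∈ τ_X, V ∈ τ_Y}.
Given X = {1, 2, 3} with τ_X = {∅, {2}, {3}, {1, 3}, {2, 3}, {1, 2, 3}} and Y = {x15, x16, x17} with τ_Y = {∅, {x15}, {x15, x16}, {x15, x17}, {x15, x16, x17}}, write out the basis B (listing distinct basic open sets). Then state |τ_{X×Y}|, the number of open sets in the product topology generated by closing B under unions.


Basis B = {∅ × ∅, {2} × {x15}, {3} × {x15}, {1, 3} × {x15}, {2} × {x15, x16}, {2} × {x15, x17}, {2, 3} × {x15}, {3} × {x15, x16}, {3} × {x15, x17}, {1, 2, 3} × {x15}, {2} × {x15, x16, x17}, {3} × {x15, x16, x17}, {1, 3} × {x15, x16}, {1, 3} × {x15, x17}, {2, 3} × {x15, x16}, {2, 3} × {x15, x17}, {1, 3} × {x15, x16, x17}, {1, 2, 3} × {x15, x16}, {1, 2, 3} × {x15, x17}, {2, 3} × {x15, x16, x17}, {1, 2, 3} × {x15, x16, x17}}; |τ_{X×Y}| = 70.

Enumerate products U × V with U ∈ τ_X, V ∈ τ_Y (deduplicated):
  ∅ × ∅ = {} (∅)
  {2} × {x15} = {(2,x15)}
  {3} × {x15} = {(3,x15)}
  {1, 3} × {x15} = {(1,x15), (3,x15)}
  {2} × {x15, x16} = {(2,x15), (2,x16)}
  {2} × {x15, x17} = {(2,x15), (2,x17)}
  {2, 3} × {x15} = {(2,x15), (3,x15)}
  {3} × {x15, x16} = {(3,x15), (3,x16)}
  {3} × {x15, x17} = {(3,x15), (3,x17)}
  {1, 2, 3} × {x15} = {(1,x15), (2,x15), (3,x15)}
  {2} × {x15, x16, x17} = {(2,x15), (2,x16), (2,x17)}
  {3} × {x15, x16, x17} = {(3,x15), (3,x16), (3,x17)}
  {1, 3} × {x15, x16} = {(1,x15), (1,x16), (3,x15), (3,x16)}
  {1, 3} × {x15, x17} = {(1,x15), (1,x17), (3,x15), (3,x17)}
  {2, 3} × {x15, x16} = {(2,x15), (2,x16), (3,x15), (3,x16)}
  {2, 3} × {x15, x17} = {(2,x15), (2,x17), (3,x15), (3,x17)}
  {1, 3} × {x15, x16, x17} = {(1,x15), (1,x16), (1,x17), (3,x15), (3,x16), (3,x17)}
  {1, 2, 3} × {x15, x16} = {(1,x15), (1,x16), (2,x15), (2,x16), (3,x15), (3,x16)}
  {1, 2, 3} × {x15, x17} = {(1,x15), (1,x17), (2,x15), (2,x17), (3,x15), (3,x17)}
  {2, 3} × {x15, x16, x17} = {(2,x15), (2,x16), (2,x17), (3,x15), (3,x16), (3,x17)}
  {1, 2, 3} × {x15, x16, x17} = {(1,x15), (1,x16), (1,x17), (2,x15), (2,x16), (2,x17), (3,x15), (3,x16), (3,x17)}
These 21 distinct sets form the basis B.
Close under arbitrary unions to get τ_{X×Y}; counting gives |τ_{X×Y}| = 70.


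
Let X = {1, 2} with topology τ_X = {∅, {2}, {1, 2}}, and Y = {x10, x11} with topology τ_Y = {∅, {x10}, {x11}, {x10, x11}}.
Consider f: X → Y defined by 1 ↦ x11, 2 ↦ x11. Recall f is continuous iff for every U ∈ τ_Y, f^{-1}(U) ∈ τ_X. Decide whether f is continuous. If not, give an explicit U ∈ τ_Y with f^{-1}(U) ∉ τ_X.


f IS continuous.

Compute f^{-1}(U) for each U ∈ τ_Y:
  U = ∅: f^{-1}(U) = ∅ ∈ τ_X ✓.
  U = {x10}: f^{-1}(U) = ∅ ∈ τ_X ✓.
  U = {x11}: f^{-1}(U) = {1, 2} ∈ τ_X ✓.
  U = {x10, x11}: f^{-1}(U) = {1, 2} ∈ τ_X ✓.
Every preimage lies in τ_X, so f IS continuous.


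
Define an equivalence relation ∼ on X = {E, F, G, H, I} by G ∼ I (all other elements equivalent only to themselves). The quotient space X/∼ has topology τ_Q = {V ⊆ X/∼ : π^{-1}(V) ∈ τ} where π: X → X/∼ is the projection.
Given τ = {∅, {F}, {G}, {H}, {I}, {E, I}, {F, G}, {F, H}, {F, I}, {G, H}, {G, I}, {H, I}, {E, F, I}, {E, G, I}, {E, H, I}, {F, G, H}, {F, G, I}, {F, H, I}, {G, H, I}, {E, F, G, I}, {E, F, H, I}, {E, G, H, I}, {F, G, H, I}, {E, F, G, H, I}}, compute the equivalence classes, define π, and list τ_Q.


X/∼ = {[E], [F], [G=I], [H]}; |τ_Q| = 12.

Equivalence classes: [E], [F], [G=I], [H].
Quotient map π: X → X/∼ sends E ↦ [E], F ↦ [F], G ↦ [G=I], H ↦ [H], I ↦ [G=I].
For each subset V ⊆ X/∼, compute π^{-1}(V) ⊆ X and check whether π^{-1}(V) ∈ τ. V is open in τ_Q iff π^{-1}(V) ∈ τ.
  V = {}: π^{-1}(V) = ∅ ∈ τ ✓.
  V = {[E]}: π^{-1}(V) = {E} ∉ τ ✗.
  V = {[F]}: π^{-1}(V) = {F} ∈ τ ✓.
  V = {[E], [F]}: π^{-1}(V) = {E, F} ∉ τ ✗.
  V = {[G=I]}: π^{-1}(V) = {G, I} ∈ τ ✓.
  V = {[E], [G=I]}: π^{-1}(V) = {E, G, I} ∈ τ ✓.
  V = {[F], [G=I]}: π^{-1}(V) = {F, G, I} ∈ τ ✓.
  V = {[E], [F], [G=I]}: π^{-1}(V) = {E, F, G, I} ∈ τ ✓.
  V = {[H]}: π^{-1}(V) = {H} ∈ τ ✓.
  V = {[E], [H]}: π^{-1}(V) = {E, H} ∉ τ ✗.
  V = {[F], [H]}: π^{-1}(V) = {F, H} ∈ τ ✓.
  V = {[E], [F], [H]}: π^{-1}(V) = {E, F, H} ∉ τ ✗.
  V = {[G=I], [H]}: π^{-1}(V) = {G, H, I} ∈ τ ✓.
  V = {[E], [G=I], [H]}: π^{-1}(V) = {E, G, H, I} ∈ τ ✓.
  V = {[F], [G=I], [H]}: π^{-1}(V) = {F, G, H, I} ∈ τ ✓.
  V = {[E], [F], [G=I], [H]}: π^{-1}(V) = {E, F, G, H, I} ∈ τ ✓.
Open sets in the quotient: τ_Q = {{}, {[F]}, {[G=I]}, {[E], [G=I]}, {[F], [G=I]}, {[E], [F], [G=I]}, {[H]}, {[F], [H]}, {[G=I], [H]}, {[E], [G=I], [H]}, {[F], [G=I], [H]}, {[E], [F], [G=I], [H]}} (12 elements).


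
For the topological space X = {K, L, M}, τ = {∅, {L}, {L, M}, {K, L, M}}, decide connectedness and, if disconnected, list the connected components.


(X, τ) is connected.

Find clopen sets (U ∈ τ with X ∖ U ∈ τ):
  U = ∅, X ∖ U = {K, L, M} — both open, so U is clopen.
  U = {K, L, M}, X ∖ U = ∅ — both open, so U is clopen.
Only trivial clopens (∅ and X) exist, so (X, τ) is connected.
Compute connected components by grouping points that agree on all clopens:
  component: {K, L, M}


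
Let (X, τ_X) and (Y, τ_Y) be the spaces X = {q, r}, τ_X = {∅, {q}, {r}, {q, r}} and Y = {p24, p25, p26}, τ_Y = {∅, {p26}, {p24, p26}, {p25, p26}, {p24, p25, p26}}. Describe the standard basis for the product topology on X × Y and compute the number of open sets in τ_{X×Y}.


Basis B = {∅ × ∅, {q} × {p26}, {r} × {p26}, {q} × {p24, p26}, {q} × {p25, p26}, {q, r} × {p26}, {r} × {p24, p26}, {r} × {p25, p26}, {q} × {p24, p25, p26}, {r} × {p24, p25, p26}, {q, r} × {p24, p26}, {q, r} × {p25, p26}, {q, r} × {p24, p25, p26}}; |τ_{X×Y}| = 25.

Enumerate products U × V with U ∈ τ_X, V ∈ τ_Y (deduplicated):
  ∅ × ∅ = {} (∅)
  {q} × {p26} = {(q,p26)}
  {r} × {p26} = {(r,p26)}
  {q} × {p24, p26} = {(q,p24), (q,p26)}
  {q} × {p25, p26} = {(q,p25), (q,p26)}
  {q, r} × {p26} = {(q,p26), (r,p26)}
  {r} × {p24, p26} = {(r,p24), (r,p26)}
  {r} × {p25, p26} = {(r,p25), (r,p26)}
  {q} × {p24, p25, p26} = {(q,p24), (q,p25), (q,p26)}
  {r} × {p24, p25, p26} = {(r,p24), (r,p25), (r,p26)}
  {q, r} × {p24, p26} = {(q,p24), (q,p26), (r,p24), (r,p26)}
  {q, r} × {p25, p26} = {(q,p25), (q,p26), (r,p25), (r,p26)}
  {q, r} × {p24, p25, p26} = {(q,p24), (q,p25), (q,p26), (r,p24), (r,p25), (r,p26)}
These 13 distinct sets form the basis B.
Close under arbitrary unions to get τ_{X×Y}; counting gives |τ_{X×Y}| = 25.


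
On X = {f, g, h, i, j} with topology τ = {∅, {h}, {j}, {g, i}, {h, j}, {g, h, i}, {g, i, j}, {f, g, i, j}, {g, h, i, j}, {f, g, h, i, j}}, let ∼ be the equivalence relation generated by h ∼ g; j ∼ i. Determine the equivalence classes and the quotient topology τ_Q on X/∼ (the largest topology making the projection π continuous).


X/∼ = {[f], [g=h], [i=j]}; |τ_Q| = 3.

Equivalence classes: [f], [g=h], [i=j].
Quotient map π: X → X/∼ sends f ↦ [f], g ↦ [g=h], h ↦ [g=h], i ↦ [i=j], j ↦ [i=j].
For each subset V ⊆ X/∼, compute π^{-1}(V) ⊆ X and check whether π^{-1}(V) ∈ τ. V is open in τ_Q iff π^{-1}(V) ∈ τ.
  V = {}: π^{-1}(V) = ∅ ∈ τ ✓.
  V = {[f]}: π^{-1}(V) = {f} ∉ τ ✗.
  V = {[g=h]}: π^{-1}(V) = {g, h} ∉ τ ✗.
  V = {[f], [g=h]}: π^{-1}(V) = {f, g, h} ∉ τ ✗.
  V = {[i=j]}: π^{-1}(V) = {i, j} ∉ τ ✗.
  V = {[f], [i=j]}: π^{-1}(V) = {f, i, j} ∉ τ ✗.
  V = {[g=h], [i=j]}: π^{-1}(V) = {g, h, i, j} ∈ τ ✓.
  V = {[f], [g=h], [i=j]}: π^{-1}(V) = {f, g, h, i, j} ∈ τ ✓.
Open sets in the quotient: τ_Q = {{}, {[g=h], [i=j]}, {[f], [g=h], [i=j]}} (3 elements).


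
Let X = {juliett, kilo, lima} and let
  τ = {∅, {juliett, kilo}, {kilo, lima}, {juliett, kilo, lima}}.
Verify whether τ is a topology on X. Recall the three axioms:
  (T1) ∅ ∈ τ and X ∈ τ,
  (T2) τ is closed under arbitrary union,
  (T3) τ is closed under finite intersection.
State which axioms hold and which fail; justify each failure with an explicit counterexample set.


τ is NOT a topology on X.

Axiom (T1): ∅ ∈ τ? Yes; X ∈ τ? Yes.
Axiom (T2/T3): check pairwise unions and intersections of members of τ.
Counterexample for (T3): {juliett, kilo} ∩ {kilo, lima} = {kilo} ∉ τ. Therefore τ is NOT a topology.


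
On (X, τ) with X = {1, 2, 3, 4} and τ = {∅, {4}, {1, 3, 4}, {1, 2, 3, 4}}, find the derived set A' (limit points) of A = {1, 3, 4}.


A' = {1, 2, 3}

For each x ∈ X, list the open sets U ∈ τ with x ∈ U, then check whether U ∩ (A ∖ {x}) ≠ ∅ for every such U.
  x = 1: opens ∋ x are {1, 3, 4}, {1, 2, 3, 4}; each meets A ∖ {1}, so x IS a limit point.
  x = 2: opens ∋ x are {1, 2, 3, 4}; each meets A ∖ {2}, so x IS a limit point.
  x = 3: opens ∋ x are {1, 3, 4}, {1, 2, 3, 4}; each meets A ∖ {3}, so x IS a limit point.
  x = 4: open {4} ∋ x has {4} ∩ (A ∖ {4}) = ∅, so x is NOT a limit point.
Collecting: A' = {1, 2, 3}.


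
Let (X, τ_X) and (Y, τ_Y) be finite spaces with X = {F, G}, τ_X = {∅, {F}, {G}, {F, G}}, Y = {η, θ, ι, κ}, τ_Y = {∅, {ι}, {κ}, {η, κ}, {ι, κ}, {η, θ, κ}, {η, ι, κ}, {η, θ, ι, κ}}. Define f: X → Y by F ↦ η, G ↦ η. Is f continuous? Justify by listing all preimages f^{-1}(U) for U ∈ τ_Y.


f IS continuous.

Compute f^{-1}(U) for each U ∈ τ_Y:
  U = ∅: f^{-1}(U) = ∅ ∈ τ_X ✓.
  U = {ι}: f^{-1}(U) = ∅ ∈ τ_X ✓.
  U = {κ}: f^{-1}(U) = ∅ ∈ τ_X ✓.
  U = {η, κ}: f^{-1}(U) = {F, G} ∈ τ_X ✓.
  U = {ι, κ}: f^{-1}(U) = ∅ ∈ τ_X ✓.
  U = {η, θ, κ}: f^{-1}(U) = {F, G} ∈ τ_X ✓.
  U = {η, ι, κ}: f^{-1}(U) = {F, G} ∈ τ_X ✓.
  U = {η, θ, ι, κ}: f^{-1}(U) = {F, G} ∈ τ_X ✓.
Every preimage lies in τ_X, so f IS continuous.


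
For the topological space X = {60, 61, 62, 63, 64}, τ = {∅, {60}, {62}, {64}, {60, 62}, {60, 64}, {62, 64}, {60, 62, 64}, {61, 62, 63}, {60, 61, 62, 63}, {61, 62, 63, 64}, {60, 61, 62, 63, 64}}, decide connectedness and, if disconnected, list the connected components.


(X, τ) is disconnected; components = [{60}, {64}, {61, 62, 63}].

Find clopen sets (U ∈ τ with X ∖ U ∈ τ):
  U = ∅, X ∖ U = {60, 61, 62, 63, 64} — both open, so U is clopen.
  U = {60}, X ∖ U = {61, 62, 63, 64} — both open, so U is clopen.
  U = {64}, X ∖ U = {60, 61, 62, 63} — both open, so U is clopen.
  U = {60, 64}, X ∖ U = {61, 62, 63} — both open, so U is clopen.
  U = {61, 62, 63}, X ∖ U = {60, 64} — both open, so U is clopen.
  U = {60, 61, 62, 63}, X ∖ U = {64} — both open, so U is clopen.
  U = {61, 62, 63, 64}, X ∖ U = {60} — both open, so U is clopen.
  U = {60, 61, 62, 63, 64}, X ∖ U = ∅ — both open, so U is clopen.
Nontrivial clopen(s) exist: e.g. {60, 61, 62, 63}. So (X, τ) is disconnected.
Compute connected components by grouping points that agree on all clopens:
  component: {60}
  component: {64}
  component: {61, 62, 63}


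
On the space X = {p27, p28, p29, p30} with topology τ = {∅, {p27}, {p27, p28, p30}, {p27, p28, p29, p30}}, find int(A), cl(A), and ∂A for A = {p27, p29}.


int(A) = {p27}, cl(A) = {p27, p28, p29, p30}, ∂A = {p28, p29, p30}.

Closed sets in (X, τ) are complements of opens:
  closed(X, τ) = {∅, {p29}, {p28, p29, p30}, {p27, p28, p29, p30}}.
int(A) = ⋃ {U ∈ τ : U ⊆ A}. Opens contained in A: ∅, {p27}.
Taking the union of these: int(A) = {p27}.
cl(A) = ⋂ {C closed : A ⊆ C}. Closed sets containing A: {p27, p28, p29, p30}.
Intersecting these: cl(A) = {p27, p28, p29, p30}.
∂A = cl(A) ∖ int(A) = {p27, p28, p29, p30} ∖ {p27} = {p28, p29, p30}.


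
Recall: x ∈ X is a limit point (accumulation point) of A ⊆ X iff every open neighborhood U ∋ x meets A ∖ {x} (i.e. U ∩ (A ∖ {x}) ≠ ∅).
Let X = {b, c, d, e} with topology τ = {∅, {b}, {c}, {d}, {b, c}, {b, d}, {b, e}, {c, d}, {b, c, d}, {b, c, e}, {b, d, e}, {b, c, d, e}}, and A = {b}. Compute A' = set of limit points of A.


A' = {e}

For each x ∈ X, list the open sets U ∈ τ with x ∈ U, then check whether U ∩ (A ∖ {x}) ≠ ∅ for every such U.
  x = b: open {b} ∋ x has {b} ∩ (A ∖ {b}) = ∅, so x is NOT a limit point.
  x = c: open {c} ∋ x has {c} ∩ (A ∖ {c}) = ∅, so x is NOT a limit point.
  x = d: open {d} ∋ x has {d} ∩ (A ∖ {d}) = ∅, so x is NOT a limit point.
  x = e: opens ∋ x are {b, e}, {b, c, e}, {b, d, e}, {b, c, d, e}; each meets A ∖ {e}, so x IS a limit point.
Collecting: A' = {e}.


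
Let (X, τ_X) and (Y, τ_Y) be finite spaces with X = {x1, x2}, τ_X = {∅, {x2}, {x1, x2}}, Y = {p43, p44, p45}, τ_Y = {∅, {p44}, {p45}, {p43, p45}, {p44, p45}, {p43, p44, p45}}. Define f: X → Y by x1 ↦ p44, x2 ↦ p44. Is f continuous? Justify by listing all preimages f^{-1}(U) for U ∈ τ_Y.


f IS continuous.

Compute f^{-1}(U) for each U ∈ τ_Y:
  U = ∅: f^{-1}(U) = ∅ ∈ τ_X ✓.
  U = {p44}: f^{-1}(U) = {x1, x2} ∈ τ_X ✓.
  U = {p45}: f^{-1}(U) = ∅ ∈ τ_X ✓.
  U = {p43, p45}: f^{-1}(U) = ∅ ∈ τ_X ✓.
  U = {p44, p45}: f^{-1}(U) = {x1, x2} ∈ τ_X ✓.
  U = {p43, p44, p45}: f^{-1}(U) = {x1, x2} ∈ τ_X ✓.
Every preimage lies in τ_X, so f IS continuous.


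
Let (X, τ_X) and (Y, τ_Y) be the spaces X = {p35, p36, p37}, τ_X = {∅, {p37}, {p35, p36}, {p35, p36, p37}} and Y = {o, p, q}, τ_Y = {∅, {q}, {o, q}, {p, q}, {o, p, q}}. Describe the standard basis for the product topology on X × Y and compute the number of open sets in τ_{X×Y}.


Basis B = {∅ × ∅, {p37} × {q}, {p35, p36} × {q}, {p37} × {o, q}, {p37} × {p, q}, {p35, p36, p37} × {q}, {p37} × {o, p, q}, {p35, p36} × {o, q}, {p35, p36} × {p, q}, {p35, p36} × {o, p, q}, {p35, p36, p37} × {o, q}, {p35, p36, p37} × {p, q}, {p35, p36, p37} × {o, p, q}}; |τ_{X×Y}| = 25.

Enumerate products U × V with U ∈ τ_X, V ∈ τ_Y (deduplicated):
  ∅ × ∅ = {} (∅)
  {p37} × {q} = {(p37,q)}
  {p35, p36} × {q} = {(p35,q), (p36,q)}
  {p37} × {o, q} = {(p37,o), (p37,q)}
  {p37} × {p, q} = {(p37,p), (p37,q)}
  {p35, p36, p37} × {q} = {(p35,q), (p36,q), (p37,q)}
  {p37} × {o, p, q} = {(p37,o), (p37,p), (p37,q)}
  {p35, p36} × {o, q} = {(p35,o), (p35,q), (p36,o), (p36,q)}
  {p35, p36} × {p, q} = {(p35,p), (p35,q), (p36,p), (p36,q)}
  {p35, p36} × {o, p, q} = {(p35,o), (p35,p), (p35,q), (p36,o), (p36,p), (p36,q)}
  {p35, p36, p37} × {o, q} = {(p35,o), (p35,q), (p36,o), (p36,q), (p37,o), (p37,q)}
  {p35, p36, p37} × {p, q} = {(p35,p), (p35,q), (p36,p), (p36,q), (p37,p), (p37,q)}
  {p35, p36, p37} × {o, p, q} = {(p35,o), (p35,p), (p35,q), (p36,o), (p36,p), (p36,q), (p37,o), (p37,p), (p37,q)}
These 13 distinct sets form the basis B.
Close under arbitrary unions to get τ_{X×Y}; counting gives |τ_{X×Y}| = 25.


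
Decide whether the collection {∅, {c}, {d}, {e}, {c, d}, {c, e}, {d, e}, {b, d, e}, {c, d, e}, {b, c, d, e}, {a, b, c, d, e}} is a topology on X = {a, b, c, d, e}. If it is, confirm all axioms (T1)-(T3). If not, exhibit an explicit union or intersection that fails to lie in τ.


τ IS a topology on X.

Axiom (T1): ∅ ∈ τ? Yes; X ∈ τ? Yes.
Axiom (T2/T3): check pairwise unions and intersections of members of τ.
All pairwise intersections and unions checked — each lies in τ. Therefore τ satisfies (T1), (T2), (T3): it IS a topology on X.


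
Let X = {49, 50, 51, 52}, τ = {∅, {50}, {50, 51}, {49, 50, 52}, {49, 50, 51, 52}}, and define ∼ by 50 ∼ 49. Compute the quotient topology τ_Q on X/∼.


X/∼ = {[49=50], [51], [52]}; |τ_Q| = 3.

Equivalence classes: [49=50], [51], [52].
Quotient map π: X → X/∼ sends 49 ↦ [49=50], 50 ↦ [49=50], 51 ↦ [51], 52 ↦ [52].
For each subset V ⊆ X/∼, compute π^{-1}(V) ⊆ X and check whether π^{-1}(V) ∈ τ. V is open in τ_Q iff π^{-1}(V) ∈ τ.
  V = {}: π^{-1}(V) = ∅ ∈ τ ✓.
  V = {[49=50]}: π^{-1}(V) = {49, 50} ∉ τ ✗.
  V = {[51]}: π^{-1}(V) = {51} ∉ τ ✗.
  V = {[49=50], [51]}: π^{-1}(V) = {49, 50, 51} ∉ τ ✗.
  V = {[52]}: π^{-1}(V) = {52} ∉ τ ✗.
  V = {[49=50], [52]}: π^{-1}(V) = {49, 50, 52} ∈ τ ✓.
  V = {[51], [52]}: π^{-1}(V) = {51, 52} ∉ τ ✗.
  V = {[49=50], [51], [52]}: π^{-1}(V) = {49, 50, 51, 52} ∈ τ ✓.
Open sets in the quotient: τ_Q = {{}, {[49=50], [52]}, {[49=50], [51], [52]}} (3 elements).


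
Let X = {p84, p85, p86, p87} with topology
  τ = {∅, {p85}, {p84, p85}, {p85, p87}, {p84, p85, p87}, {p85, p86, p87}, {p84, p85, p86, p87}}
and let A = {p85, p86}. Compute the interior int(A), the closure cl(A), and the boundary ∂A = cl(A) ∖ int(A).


int(A) = {p85}, cl(A) = {p84, p85, p86, p87}, ∂A = {p84, p86, p87}.

Closed sets in (X, τ) are complements of opens:
  closed(X, τ) = {∅, {p84}, {p86}, {p84, p86}, {p86, p87}, {p84, p86, p87}, {p84, p85, p86, p87}}.
int(A) = ⋃ {U ∈ τ : U ⊆ A}. Opens contained in A: ∅, {p85}.
Taking the union of these: int(A) = {p85}.
cl(A) = ⋂ {C closed : A ⊆ C}. Closed sets containing A: {p84, p85, p86, p87}.
Intersecting these: cl(A) = {p84, p85, p86, p87}.
∂A = cl(A) ∖ int(A) = {p84, p85, p86, p87} ∖ {p85} = {p84, p86, p87}.


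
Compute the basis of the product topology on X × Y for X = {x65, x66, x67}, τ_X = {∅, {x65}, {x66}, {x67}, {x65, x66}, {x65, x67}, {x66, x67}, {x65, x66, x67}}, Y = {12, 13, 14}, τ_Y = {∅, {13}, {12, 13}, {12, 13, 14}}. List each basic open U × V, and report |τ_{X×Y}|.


Basis B = {∅ × ∅, {x65} × {13}, {x66} × {13}, {x67} × {13}, {x65} × {12, 13}, {x65, x66} × {13}, {x65, x67} × {13}, {x66} × {12, 13}, {x66, x67} × {13}, {x67} × {12, 13}, {x65} × {12, 13, 14}, {x65, x66, x67} × {13}, {x66} × {12, 13, 14}, {x67} × {12, 13, 14}, {x65, x66} × {12, 13}, {x65, x67} × {12, 13}, {x66, x67} × {12, 13}, {x65, x66} × {12, 13, 14}, {x65, x67} × {12, 13, 14}, {x65, x66, x67} × {12, 13}, {x66, x67} × {12, 13, 14}, {x65, x66, x67} × {12, 13, 14}}; |τ_{X×Y}| = 64.

Enumerate products U × V with U ∈ τ_X, V ∈ τ_Y (deduplicated):
  ∅ × ∅ = {} (∅)
  {x65} × {13} = {(x65,13)}
  {x66} × {13} = {(x66,13)}
  {x67} × {13} = {(x67,13)}
  {x65} × {12, 13} = {(x65,12), (x65,13)}
  {x65, x66} × {13} = {(x65,13), (x66,13)}
  {x65, x67} × {13} = {(x65,13), (x67,13)}
  {x66} × {12, 13} = {(x66,12), (x66,13)}
  {x66, x67} × {13} = {(x66,13), (x67,13)}
  {x67} × {12, 13} = {(x67,12), (x67,13)}
  {x65} × {12, 13, 14} = {(x65,12), (x65,13), (x65,14)}
  {x65, x66, x67} × {13} = {(x65,13), (x66,13), (x67,13)}
  {x66} × {12, 13, 14} = {(x66,12), (x66,13), (x66,14)}
  {x67} × {12, 13, 14} = {(x67,12), (x67,13), (x67,14)}
  {x65, x66} × {12, 13} = {(x65,12), (x65,13), (x66,12), (x66,13)}
  {x65, x67} × {12, 13} = {(x65,12), (x65,13), (x67,12), (x67,13)}
  {x66, x67} × {12, 13} = {(x66,12), (x66,13), (x67,12), (x67,13)}
  {x65, x66} × {12, 13, 14} = {(x65,12), (x65,13), (x65,14), (x66,12), (x66,13), (x66,14)}
  {x65, x67} × {12, 13, 14} = {(x65,12), (x65,13), (x65,14), (x67,12), (x67,13), (x67,14)}
  {x65, x66, x67} × {12, 13} = {(x65,12), (x65,13), (x66,12), (x66,13), (x67,12), (x67,13)}
  {x66, x67} × {12, 13, 14} = {(x66,12), (x66,13), (x66,14), (x67,12), (x67,13), (x67,14)}
  {x65, x66, x67} × {12, 13, 14} = {(x65,12), (x65,13), (x65,14), (x66,12), (x66,13), (x66,14), (x67,12), (x67,13), (x67,14)}
These 22 distinct sets form the basis B.
Close under arbitrary unions to get τ_{X×Y}; counting gives |τ_{X×Y}| = 64.


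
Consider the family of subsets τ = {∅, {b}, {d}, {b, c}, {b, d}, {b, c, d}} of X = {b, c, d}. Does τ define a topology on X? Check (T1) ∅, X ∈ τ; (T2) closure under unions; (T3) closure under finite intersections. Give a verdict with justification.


τ IS a topology on X.

Axiom (T1): ∅ ∈ τ? Yes; X ∈ τ? Yes.
Axiom (T2/T3): check pairwise unions and intersections of members of τ.
All pairwise intersections and unions checked — each lies in τ. Therefore τ satisfies (T1), (T2), (T3): it IS a topology on X.


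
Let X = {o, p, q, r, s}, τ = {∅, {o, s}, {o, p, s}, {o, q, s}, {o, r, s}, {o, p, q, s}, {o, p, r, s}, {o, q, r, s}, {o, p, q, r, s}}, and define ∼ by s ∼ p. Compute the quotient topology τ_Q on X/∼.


X/∼ = {[o], [p=s], [q], [r]}; |τ_Q| = 5.

Equivalence classes: [o], [p=s], [q], [r].
Quotient map π: X → X/∼ sends o ↦ [o], p ↦ [p=s], q ↦ [q], r ↦ [r], s ↦ [p=s].
For each subset V ⊆ X/∼, compute π^{-1}(V) ⊆ X and check whether π^{-1}(V) ∈ τ. V is open in τ_Q iff π^{-1}(V) ∈ τ.
  V = {}: π^{-1}(V) = ∅ ∈ τ ✓.
  V = {[o]}: π^{-1}(V) = {o} ∉ τ ✗.
  V = {[p=s]}: π^{-1}(V) = {p, s} ∉ τ ✗.
  V = {[o], [p=s]}: π^{-1}(V) = {o, p, s} ∈ τ ✓.
  V = {[q]}: π^{-1}(V) = {q} ∉ τ ✗.
  V = {[o], [q]}: π^{-1}(V) = {o, q} ∉ τ ✗.
  V = {[p=s], [q]}: π^{-1}(V) = {p, q, s} ∉ τ ✗.
  V = {[o], [p=s], [q]}: π^{-1}(V) = {o, p, q, s} ∈ τ ✓.
  V = {[r]}: π^{-1}(V) = {r} ∉ τ ✗.
  V = {[o], [r]}: π^{-1}(V) = {o, r} ∉ τ ✗.
  V = {[p=s], [r]}: π^{-1}(V) = {p, r, s} ∉ τ ✗.
  V = {[o], [p=s], [r]}: π^{-1}(V) = {o, p, r, s} ∈ τ ✓.
  V = {[q], [r]}: π^{-1}(V) = {q, r} ∉ τ ✗.
  V = {[o], [q], [r]}: π^{-1}(V) = {o, q, r} ∉ τ ✗.
  V = {[p=s], [q], [r]}: π^{-1}(V) = {p, q, r, s} ∉ τ ✗.
  V = {[o], [p=s], [q], [r]}: π^{-1}(V) = {o, p, q, r, s} ∈ τ ✓.
Open sets in the quotient: τ_Q = {{}, {[o], [p=s]}, {[o], [p=s], [q]}, {[o], [p=s], [r]}, {[o], [p=s], [q], [r]}} (5 elements).


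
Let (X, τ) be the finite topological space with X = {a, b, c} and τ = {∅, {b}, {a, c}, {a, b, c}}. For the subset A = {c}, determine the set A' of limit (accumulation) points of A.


A' = {a}

For each x ∈ X, list the open sets U ∈ τ with x ∈ U, then check whether U ∩ (A ∖ {x}) ≠ ∅ for every such U.
  x = a: opens ∋ x are {a, c}, {a, b, c}; each meets A ∖ {a}, so x IS a limit point.
  x = b: open {b} ∋ x has {b} ∩ (A ∖ {b}) = ∅, so x is NOT a limit point.
  x = c: open {a, c} ∋ x has {a, c} ∩ (A ∖ {c}) = ∅, so x is NOT a limit point.
Collecting: A' = {a}.


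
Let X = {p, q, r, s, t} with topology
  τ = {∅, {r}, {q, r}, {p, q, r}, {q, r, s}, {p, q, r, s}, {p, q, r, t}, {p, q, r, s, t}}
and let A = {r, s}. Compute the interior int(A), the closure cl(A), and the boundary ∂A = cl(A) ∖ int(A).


int(A) = {r}, cl(A) = {p, q, r, s, t}, ∂A = {p, q, s, t}.

Closed sets in (X, τ) are complements of opens:
  closed(X, τ) = {∅, {s}, {t}, {p, t}, {s, t}, {p, s, t}, {p, q, s, t}, {p, q, r, s, t}}.
int(A) = ⋃ {U ∈ τ : U ⊆ A}. Opens contained in A: ∅, {r}.
Taking the union of these: int(A) = {r}.
cl(A) = ⋂ {C closed : A ⊆ C}. Closed sets containing A: {p, q, r, s, t}.
Intersecting these: cl(A) = {p, q, r, s, t}.
∂A = cl(A) ∖ int(A) = {p, q, r, s, t} ∖ {r} = {p, q, s, t}.


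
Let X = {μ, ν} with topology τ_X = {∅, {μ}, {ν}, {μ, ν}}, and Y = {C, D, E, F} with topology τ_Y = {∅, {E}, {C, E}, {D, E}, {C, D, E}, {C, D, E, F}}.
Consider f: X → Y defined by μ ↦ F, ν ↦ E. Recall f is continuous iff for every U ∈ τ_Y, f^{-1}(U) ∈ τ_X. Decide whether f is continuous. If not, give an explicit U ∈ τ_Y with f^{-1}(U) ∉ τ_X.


f IS continuous.

Compute f^{-1}(U) for each U ∈ τ_Y:
  U = ∅: f^{-1}(U) = ∅ ∈ τ_X ✓.
  U = {E}: f^{-1}(U) = {ν} ∈ τ_X ✓.
  U = {C, E}: f^{-1}(U) = {ν} ∈ τ_X ✓.
  U = {D, E}: f^{-1}(U) = {ν} ∈ τ_X ✓.
  U = {C, D, E}: f^{-1}(U) = {ν} ∈ τ_X ✓.
  U = {C, D, E, F}: f^{-1}(U) = {μ, ν} ∈ τ_X ✓.
Every preimage lies in τ_X, so f IS continuous.


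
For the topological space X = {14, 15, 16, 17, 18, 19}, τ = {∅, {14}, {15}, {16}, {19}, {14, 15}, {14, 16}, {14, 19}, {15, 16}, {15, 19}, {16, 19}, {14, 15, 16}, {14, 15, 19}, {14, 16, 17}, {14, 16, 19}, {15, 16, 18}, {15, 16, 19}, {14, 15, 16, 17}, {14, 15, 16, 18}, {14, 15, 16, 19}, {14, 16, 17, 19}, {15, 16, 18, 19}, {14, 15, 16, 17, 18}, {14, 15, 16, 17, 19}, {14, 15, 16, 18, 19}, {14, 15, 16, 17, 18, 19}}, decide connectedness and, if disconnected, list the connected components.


(X, τ) is disconnected; components = [{19}, {14, 15, 16, 17, 18}].

Find clopen sets (U ∈ τ with X ∖ U ∈ τ):
  U = ∅, X ∖ U = {14, 15, 16, 17, 18, 19} — both open, so U is clopen.
  U = {19}, X ∖ U = {14, 15, 16, 17, 18} — both open, so U is clopen.
  U = {14, 15, 16, 17, 18}, X ∖ U = {19} — both open, so U is clopen.
  U = {14, 15, 16, 17, 18, 19}, X ∖ U = ∅ — both open, so U is clopen.
Nontrivial clopen(s) exist: e.g. {14, 15, 16, 17, 18}. So (X, τ) is disconnected.
Compute connected components by grouping points that agree on all clopens:
  component: {19}
  component: {14, 15, 16, 17, 18}


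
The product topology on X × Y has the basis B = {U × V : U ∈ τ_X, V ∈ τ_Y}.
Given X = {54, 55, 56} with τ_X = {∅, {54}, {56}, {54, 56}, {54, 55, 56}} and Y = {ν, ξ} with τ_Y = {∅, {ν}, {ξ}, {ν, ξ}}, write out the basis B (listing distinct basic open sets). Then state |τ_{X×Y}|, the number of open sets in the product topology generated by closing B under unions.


Basis B = {∅ × ∅, {54} × {ν}, {54} × {ξ}, {56} × {ν}, {56} × {ξ}, {54} × {ν, ξ}, {54, 56} × {ν}, {54, 56} × {ξ}, {56} × {ν, ξ}, {54, 55, 56} × {ν}, {54, 55, 56} × {ξ}, {54, 56} × {ν, ξ}, {54, 55, 56} × {ν, ξ}}; |τ_{X×Y}| = 25.

Enumerate products U × V with U ∈ τ_X, V ∈ τ_Y (deduplicated):
  ∅ × ∅ = {} (∅)
  {54} × {ν} = {(54,ν)}
  {54} × {ξ} = {(54,ξ)}
  {56} × {ν} = {(56,ν)}
  {56} × {ξ} = {(56,ξ)}
  {54} × {ν, ξ} = {(54,ν), (54,ξ)}
  {54, 56} × {ν} = {(54,ν), (56,ν)}
  {54, 56} × {ξ} = {(54,ξ), (56,ξ)}
  {56} × {ν, ξ} = {(56,ν), (56,ξ)}
  {54, 55, 56} × {ν} = {(54,ν), (55,ν), (56,ν)}
  {54, 55, 56} × {ξ} = {(54,ξ), (55,ξ), (56,ξ)}
  {54, 56} × {ν, ξ} = {(54,ν), (54,ξ), (56,ν), (56,ξ)}
  {54, 55, 56} × {ν, ξ} = {(54,ν), (54,ξ), (55,ν), (55,ξ), (56,ν), (56,ξ)}
These 13 distinct sets form the basis B.
Close under arbitrary unions to get τ_{X×Y}; counting gives |τ_{X×Y}| = 25.


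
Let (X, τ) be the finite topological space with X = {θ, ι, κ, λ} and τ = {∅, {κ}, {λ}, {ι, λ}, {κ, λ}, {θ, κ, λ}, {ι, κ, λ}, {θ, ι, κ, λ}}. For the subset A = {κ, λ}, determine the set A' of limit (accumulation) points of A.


A' = {θ, ι}

For each x ∈ X, list the open sets U ∈ τ with x ∈ U, then check whether U ∩ (A ∖ {x}) ≠ ∅ for every such U.
  x = θ: opens ∋ x are {θ, κ, λ}, {θ, ι, κ, λ}; each meets A ∖ {θ}, so x IS a limit point.
  x = ι: opens ∋ x are {ι, λ}, {ι, κ, λ}, {θ, ι, κ, λ}; each meets A ∖ {ι}, so x IS a limit point.
  x = κ: open {κ} ∋ x has {κ} ∩ (A ∖ {κ}) = ∅, so x is NOT a limit point.
  x = λ: open {λ} ∋ x has {λ} ∩ (A ∖ {λ}) = ∅, so x is NOT a limit point.
Collecting: A' = {θ, ι}.


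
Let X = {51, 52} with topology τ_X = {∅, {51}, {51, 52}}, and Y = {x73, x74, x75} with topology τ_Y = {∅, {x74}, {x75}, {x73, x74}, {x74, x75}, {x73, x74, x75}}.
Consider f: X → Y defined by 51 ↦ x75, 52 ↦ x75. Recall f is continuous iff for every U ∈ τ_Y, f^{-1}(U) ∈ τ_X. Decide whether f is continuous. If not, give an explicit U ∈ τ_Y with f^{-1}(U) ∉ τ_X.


f IS continuous.

Compute f^{-1}(U) for each U ∈ τ_Y:
  U = ∅: f^{-1}(U) = ∅ ∈ τ_X ✓.
  U = {x74}: f^{-1}(U) = ∅ ∈ τ_X ✓.
  U = {x75}: f^{-1}(U) = {51, 52} ∈ τ_X ✓.
  U = {x73, x74}: f^{-1}(U) = ∅ ∈ τ_X ✓.
  U = {x74, x75}: f^{-1}(U) = {51, 52} ∈ τ_X ✓.
  U = {x73, x74, x75}: f^{-1}(U) = {51, 52} ∈ τ_X ✓.
Every preimage lies in τ_X, so f IS continuous.


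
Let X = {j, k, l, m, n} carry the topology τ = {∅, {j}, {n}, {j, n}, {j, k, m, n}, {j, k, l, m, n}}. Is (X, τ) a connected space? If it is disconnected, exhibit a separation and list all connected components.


(X, τ) is connected.

Find clopen sets (U ∈ τ with X ∖ U ∈ τ):
  U = ∅, X ∖ U = {j, k, l, m, n} — both open, so U is clopen.
  U = {j, k, l, m, n}, X ∖ U = ∅ — both open, so U is clopen.
Only trivial clopens (∅ and X) exist, so (X, τ) is connected.
Compute connected components by grouping points that agree on all clopens:
  component: {j, k, l, m, n}


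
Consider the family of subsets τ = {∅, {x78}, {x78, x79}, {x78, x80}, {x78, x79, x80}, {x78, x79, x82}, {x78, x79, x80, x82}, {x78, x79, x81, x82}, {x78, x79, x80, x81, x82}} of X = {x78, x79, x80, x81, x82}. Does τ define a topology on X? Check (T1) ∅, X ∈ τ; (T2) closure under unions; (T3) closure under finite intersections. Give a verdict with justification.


τ IS a topology on X.

Axiom (T1): ∅ ∈ τ? Yes; X ∈ τ? Yes.
Axiom (T2/T3): check pairwise unions and intersections of members of τ.
All pairwise intersections and unions checked — each lies in τ. Therefore τ satisfies (T1), (T2), (T3): it IS a topology on X.


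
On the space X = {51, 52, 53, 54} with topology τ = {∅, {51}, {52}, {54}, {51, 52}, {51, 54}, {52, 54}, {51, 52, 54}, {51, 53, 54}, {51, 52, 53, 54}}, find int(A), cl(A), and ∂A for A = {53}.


int(A) = ∅, cl(A) = {53}, ∂A = {53}.

Closed sets in (X, τ) are complements of opens:
  closed(X, τ) = {∅, {52}, {53}, {51, 53}, {52, 53}, {53, 54}, {51, 52, 53}, {51, 53, 54}, {52, 53, 54}, {51, 52, 53, 54}}.
int(A) = ⋃ {U ∈ τ : U ⊆ A}. Opens contained in A: ∅.
Taking the union of these: int(A) = ∅.
cl(A) = ⋂ {C closed : A ⊆ C}. Closed sets containing A: {53}, {51, 53}, {52, 53}, {53, 54}, {51, 52, 53}, {51, 53, 54}, {52, 53, 54}, {51, 52, 53, 54}.
Intersecting these: cl(A) = {53}.
∂A = cl(A) ∖ int(A) = {53} ∖ ∅ = {53}.


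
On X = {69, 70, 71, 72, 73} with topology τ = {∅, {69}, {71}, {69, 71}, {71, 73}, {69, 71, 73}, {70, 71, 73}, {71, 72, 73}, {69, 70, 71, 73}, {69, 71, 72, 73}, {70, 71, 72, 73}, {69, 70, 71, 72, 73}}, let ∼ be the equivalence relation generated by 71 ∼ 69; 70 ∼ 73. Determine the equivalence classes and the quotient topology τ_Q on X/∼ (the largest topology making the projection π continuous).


X/∼ = {[69=71], [70=73], [72]}; |τ_Q| = 4.

Equivalence classes: [69=71], [70=73], [72].
Quotient map π: X → X/∼ sends 69 ↦ [69=71], 70 ↦ [70=73], 71 ↦ [69=71], 72 ↦ [72], 73 ↦ [70=73].
For each subset V ⊆ X/∼, compute π^{-1}(V) ⊆ X and check whether π^{-1}(V) ∈ τ. V is open in τ_Q iff π^{-1}(V) ∈ τ.
  V = {}: π^{-1}(V) = ∅ ∈ τ ✓.
  V = {[69=71]}: π^{-1}(V) = {69, 71} ∈ τ ✓.
  V = {[70=73]}: π^{-1}(V) = {70, 73} ∉ τ ✗.
  V = {[69=71], [70=73]}: π^{-1}(V) = {69, 70, 71, 73} ∈ τ ✓.
  V = {[72]}: π^{-1}(V) = {72} ∉ τ ✗.
  V = {[69=71], [72]}: π^{-1}(V) = {69, 71, 72} ∉ τ ✗.
  V = {[70=73], [72]}: π^{-1}(V) = {70, 72, 73} ∉ τ ✗.
  V = {[69=71], [70=73], [72]}: π^{-1}(V) = {69, 70, 71, 72, 73} ∈ τ ✓.
Open sets in the quotient: τ_Q = {{}, {[69=71]}, {[69=71], [70=73]}, {[69=71], [70=73], [72]}} (4 elements).


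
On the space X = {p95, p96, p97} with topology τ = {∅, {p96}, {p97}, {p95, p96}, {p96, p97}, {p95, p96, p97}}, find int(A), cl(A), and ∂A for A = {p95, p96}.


int(A) = {p95, p96}, cl(A) = {p95, p96}, ∂A = ∅.

Closed sets in (X, τ) are complements of opens:
  closed(X, τ) = {∅, {p95}, {p97}, {p95, p96}, {p95, p97}, {p95, p96, p97}}.
int(A) = ⋃ {U ∈ τ : U ⊆ A}. Opens contained in A: ∅, {p96}, {p95, p96}.
Taking the union of these: int(A) = {p95, p96}.
cl(A) = ⋂ {C closed : A ⊆ C}. Closed sets containing A: {p95, p96}, {p95, p96, p97}.
Intersecting these: cl(A) = {p95, p96}.
∂A = cl(A) ∖ int(A) = {p95, p96} ∖ {p95, p96} = ∅.


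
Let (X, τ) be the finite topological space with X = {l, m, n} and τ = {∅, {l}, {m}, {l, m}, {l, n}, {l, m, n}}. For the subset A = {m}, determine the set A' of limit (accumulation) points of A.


A' = ∅

For each x ∈ X, list the open sets U ∈ τ with x ∈ U, then check whether U ∩ (A ∖ {x}) ≠ ∅ for every such U.
  x = l: open {l} ∋ x has {l} ∩ (A ∖ {l}) = ∅, so x is NOT a limit point.
  x = m: open {m} ∋ x has {m} ∩ (A ∖ {m}) = ∅, so x is NOT a limit point.
  x = n: open {l, n} ∋ x has {l, n} ∩ (A ∖ {n}) = ∅, so x is NOT a limit point.
Collecting: A' = ∅.


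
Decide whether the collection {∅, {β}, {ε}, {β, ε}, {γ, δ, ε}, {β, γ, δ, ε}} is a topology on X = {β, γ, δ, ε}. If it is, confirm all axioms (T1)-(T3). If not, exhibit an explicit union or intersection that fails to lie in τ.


τ IS a topology on X.

Axiom (T1): ∅ ∈ τ? Yes; X ∈ τ? Yes.
Axiom (T2/T3): check pairwise unions and intersections of members of τ.
All pairwise intersections and unions checked — each lies in τ. Therefore τ satisfies (T1), (T2), (T3): it IS a topology on X.


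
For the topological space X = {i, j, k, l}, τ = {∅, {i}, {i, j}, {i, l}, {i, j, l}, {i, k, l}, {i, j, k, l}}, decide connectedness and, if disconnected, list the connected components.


(X, τ) is connected.

Find clopen sets (U ∈ τ with X ∖ U ∈ τ):
  U = ∅, X ∖ U = {i, j, k, l} — both open, so U is clopen.
  U = {i, j, k, l}, X ∖ U = ∅ — both open, so U is clopen.
Only trivial clopens (∅ and X) exist, so (X, τ) is connected.
Compute connected components by grouping points that agree on all clopens:
  component: {i, j, k, l}


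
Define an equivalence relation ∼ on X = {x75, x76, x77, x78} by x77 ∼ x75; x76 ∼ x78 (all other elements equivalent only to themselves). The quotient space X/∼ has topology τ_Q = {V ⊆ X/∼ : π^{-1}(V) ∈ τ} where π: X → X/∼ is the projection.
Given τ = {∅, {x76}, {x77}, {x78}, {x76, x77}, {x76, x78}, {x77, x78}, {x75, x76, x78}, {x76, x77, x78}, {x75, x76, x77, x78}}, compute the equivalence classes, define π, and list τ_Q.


X/∼ = {[x75=x77], [x76=x78]}; |τ_Q| = 3.

Equivalence classes: [x75=x77], [x76=x78].
Quotient map π: X → X/∼ sends x75 ↦ [x75=x77], x76 ↦ [x76=x78], x77 ↦ [x75=x77], x78 ↦ [x76=x78].
For each subset V ⊆ X/∼, compute π^{-1}(V) ⊆ X and check whether π^{-1}(V) ∈ τ. V is open in τ_Q iff π^{-1}(V) ∈ τ.
  V = {}: π^{-1}(V) = ∅ ∈ τ ✓.
  V = {[x75=x77]}: π^{-1}(V) = {x75, x77} ∉ τ ✗.
  V = {[x76=x78]}: π^{-1}(V) = {x76, x78} ∈ τ ✓.
  V = {[x75=x77], [x76=x78]}: π^{-1}(V) = {x75, x76, x77, x78} ∈ τ ✓.
Open sets in the quotient: τ_Q = {{}, {[x76=x78]}, {[x75=x77], [x76=x78]}} (3 elements).


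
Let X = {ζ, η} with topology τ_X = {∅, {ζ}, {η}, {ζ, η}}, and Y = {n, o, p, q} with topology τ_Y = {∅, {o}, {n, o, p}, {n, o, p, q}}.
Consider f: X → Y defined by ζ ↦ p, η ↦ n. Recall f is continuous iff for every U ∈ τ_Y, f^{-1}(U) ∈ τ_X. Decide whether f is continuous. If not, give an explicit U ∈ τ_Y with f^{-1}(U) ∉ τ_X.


f IS continuous.

Compute f^{-1}(U) for each U ∈ τ_Y:
  U = ∅: f^{-1}(U) = ∅ ∈ τ_X ✓.
  U = {o}: f^{-1}(U) = ∅ ∈ τ_X ✓.
  U = {n, o, p}: f^{-1}(U) = {ζ, η} ∈ τ_X ✓.
  U = {n, o, p, q}: f^{-1}(U) = {ζ, η} ∈ τ_X ✓.
Every preimage lies in τ_X, so f IS continuous.
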